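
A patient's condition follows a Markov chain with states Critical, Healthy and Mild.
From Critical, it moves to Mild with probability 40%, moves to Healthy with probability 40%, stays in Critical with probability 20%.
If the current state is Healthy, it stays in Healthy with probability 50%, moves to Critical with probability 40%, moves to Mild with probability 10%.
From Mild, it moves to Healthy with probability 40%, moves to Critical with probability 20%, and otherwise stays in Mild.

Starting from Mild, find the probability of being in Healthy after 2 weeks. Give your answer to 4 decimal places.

Sum over the intermediate state after 1 week:
P = P(Mild→Critical)·P(Critical→Healthy) + P(Mild→Healthy)·P(Healthy→Healthy) + P(Mild→Mild)·P(Mild→Healthy)
  = 0.2×0.4 + 0.4×0.5 + 0.4×0.4
  = 0.0800 + 0.2000 + 0.1600 = 0.4400

0.4400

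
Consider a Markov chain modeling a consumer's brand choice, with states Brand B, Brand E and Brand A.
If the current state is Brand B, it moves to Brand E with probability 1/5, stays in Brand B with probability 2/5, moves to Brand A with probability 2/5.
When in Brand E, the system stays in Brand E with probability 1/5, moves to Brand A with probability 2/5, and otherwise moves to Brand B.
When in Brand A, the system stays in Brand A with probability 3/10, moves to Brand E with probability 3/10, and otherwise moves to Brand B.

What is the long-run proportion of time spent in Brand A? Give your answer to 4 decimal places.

Let the stationary distribution be π with π = πP and π_1 + π_2 + π_3 = 1.
π_1 = 0.4·π_1 + 0.4·π_2 + 0.4·π_3
π_2 = 0.2·π_1 + 0.2·π_2 + 0.3·π_3
Solving with the normalization constraint gives π = (0.4000, 0.2364, 0.3636).
So the stationary probability of Brand A is 0.3636.

0.3636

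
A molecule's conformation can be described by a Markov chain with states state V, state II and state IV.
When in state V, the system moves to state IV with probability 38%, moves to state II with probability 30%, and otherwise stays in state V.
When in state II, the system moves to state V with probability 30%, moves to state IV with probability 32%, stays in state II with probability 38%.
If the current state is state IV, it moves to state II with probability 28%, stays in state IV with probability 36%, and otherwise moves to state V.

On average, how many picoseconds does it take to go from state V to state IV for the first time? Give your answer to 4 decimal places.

Let t(s) be the expected number of picoseconds to first reach state IV from state s, with t(state IV) = 0. Conditioning on the first picosecond:
t(state V) = 1 + 0.32·t(state V) + 0.3·t(state II)
t(state II) = 1 + 0.3·t(state V) + 0.38·t(state II)
Solving: t(state V) = 2.7744, t(state II) = 2.9554.
Expected picoseconds from state V to state IV: 2.7744.

2.7744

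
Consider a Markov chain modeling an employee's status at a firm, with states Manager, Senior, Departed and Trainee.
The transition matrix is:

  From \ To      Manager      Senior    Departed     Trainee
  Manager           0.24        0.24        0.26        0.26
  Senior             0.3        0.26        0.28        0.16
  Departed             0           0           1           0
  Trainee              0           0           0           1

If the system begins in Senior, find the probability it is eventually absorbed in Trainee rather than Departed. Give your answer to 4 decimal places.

Let h(s) be the probability of absorption at Trainee starting from transient state s. Then h(Trainee) = 1 and h(Departed) = 0. By first-step analysis:
h(Manager) = 0.24·h(Manager) + 0.24·h(Senior) + 0.26·0 + 0.26·1
h(Senior) = 0.3·h(Manager) + 0.26·h(Senior) + 0.28·0 + 0.16·1
Solving: h(Manager) = 0.4706, h(Senior) = 0.4070.
Starting from Senior, the probability is 0.4070.

0.4070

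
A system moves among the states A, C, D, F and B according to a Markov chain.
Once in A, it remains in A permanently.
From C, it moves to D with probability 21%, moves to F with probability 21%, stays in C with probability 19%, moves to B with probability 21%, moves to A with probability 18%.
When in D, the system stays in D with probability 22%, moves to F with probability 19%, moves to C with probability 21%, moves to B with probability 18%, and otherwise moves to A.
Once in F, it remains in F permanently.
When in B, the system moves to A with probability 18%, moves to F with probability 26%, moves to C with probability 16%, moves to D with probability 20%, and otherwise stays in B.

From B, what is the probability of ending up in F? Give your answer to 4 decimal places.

0.5626

Let h(s) be the probability of absorption at F starting from transient state s. Then h(F) = 1 and h(A) = 0. By first-step analysis:
h(C) = 0.18·0 + 0.19·h(C) + 0.21·h(D) + 0.21·1 + 0.21·h(B)
h(D) = 0.2·0 + 0.21·h(C) + 0.22·h(D) + 0.19·1 + 0.18·h(B)
h(B) = 0.18·0 + 0.16·h(C) + 0.2·h(D) + 0.26·1 + 0.2·h(B)
Solving: h(C) = 0.5396, h(D) = 0.5187, h(B) = 0.5626.
Starting from B, the probability is 0.5626.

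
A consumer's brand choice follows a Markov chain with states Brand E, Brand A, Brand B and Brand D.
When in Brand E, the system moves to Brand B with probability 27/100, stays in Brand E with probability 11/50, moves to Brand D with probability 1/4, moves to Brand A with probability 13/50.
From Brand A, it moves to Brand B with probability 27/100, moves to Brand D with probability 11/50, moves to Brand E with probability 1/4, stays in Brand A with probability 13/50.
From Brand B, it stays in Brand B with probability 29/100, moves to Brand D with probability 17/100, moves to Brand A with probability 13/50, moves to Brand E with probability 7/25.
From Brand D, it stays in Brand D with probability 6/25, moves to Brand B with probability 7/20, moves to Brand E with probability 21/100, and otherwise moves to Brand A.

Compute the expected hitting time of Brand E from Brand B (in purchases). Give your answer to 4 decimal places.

3.8636

Let t(s) be the expected number of purchases to first reach Brand E from state s, with t(Brand E) = 0. Conditioning on the first purchase:
t(Brand A) = 1 + 0.26·t(Brand A) + 0.27·t(Brand B) + 0.22·t(Brand D)
t(Brand B) = 1 + 0.26·t(Brand A) + 0.29·t(Brand B) + 0.17·t(Brand D)
t(Brand D) = 1 + 0.2·t(Brand A) + 0.35·t(Brand B) + 0.24·t(Brand D)
Solving: t(Brand A) = 3.9937, t(Brand B) = 3.8636, t(Brand D) = 4.1461.
Expected purchases from Brand B to Brand E: 3.8636.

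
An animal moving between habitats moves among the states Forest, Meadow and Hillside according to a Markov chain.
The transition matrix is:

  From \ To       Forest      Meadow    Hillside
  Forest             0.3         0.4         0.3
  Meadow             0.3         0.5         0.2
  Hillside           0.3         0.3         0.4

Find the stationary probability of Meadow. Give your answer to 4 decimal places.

0.4125

Let the stationary distribution be π with π = πP and π_1 + π_2 + π_3 = 1.
π_1 = 0.3·π_1 + 0.3·π_2 + 0.3·π_3
π_2 = 0.4·π_1 + 0.5·π_2 + 0.3·π_3
Solving with the normalization constraint gives π = (0.3000, 0.4125, 0.2875).
So the stationary probability of Meadow is 0.4125.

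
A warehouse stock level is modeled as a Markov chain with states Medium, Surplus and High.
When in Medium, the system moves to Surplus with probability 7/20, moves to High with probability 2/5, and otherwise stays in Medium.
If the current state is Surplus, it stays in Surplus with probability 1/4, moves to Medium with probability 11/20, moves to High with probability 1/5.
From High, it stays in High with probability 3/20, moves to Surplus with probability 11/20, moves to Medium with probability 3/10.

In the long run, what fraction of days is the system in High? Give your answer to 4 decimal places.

0.2615

Let the stationary distribution be π with π = πP and π_1 + π_2 + π_3 = 1.
π_1 = 0.25·π_1 + 0.55·π_2 + 0.3·π_3
π_2 = 0.35·π_1 + 0.25·π_2 + 0.55·π_3
Solving with the normalization constraint gives π = (0.3728, 0.3657, 0.2615).
So the stationary probability of High is 0.2615.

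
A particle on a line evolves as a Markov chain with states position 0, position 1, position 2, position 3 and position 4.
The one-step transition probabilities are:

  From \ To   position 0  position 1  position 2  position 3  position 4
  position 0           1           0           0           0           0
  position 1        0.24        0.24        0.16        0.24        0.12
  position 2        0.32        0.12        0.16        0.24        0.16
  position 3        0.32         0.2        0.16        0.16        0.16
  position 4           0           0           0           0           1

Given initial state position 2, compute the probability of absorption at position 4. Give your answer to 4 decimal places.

Let h(s) be the probability of absorption at position 4 starting from transient state s. Then h(position 4) = 1 and h(position 0) = 0. By first-step analysis:
h(position 1) = 0.24·0 + 0.24·h(position 1) + 0.16·h(position 2) + 0.24·h(position 3) + 0.12·1
h(position 2) = 0.32·0 + 0.12·h(position 1) + 0.16·h(position 2) + 0.24·h(position 3) + 0.16·1
h(position 3) = 0.32·0 + 0.2·h(position 1) + 0.16·h(position 2) + 0.16·h(position 3) + 0.16·1
Solving: h(position 1) = 0.3333, h(position 2) = 0.3333, h(position 3) = 0.3333.
Starting from position 2, the probability is 0.3333.

0.3333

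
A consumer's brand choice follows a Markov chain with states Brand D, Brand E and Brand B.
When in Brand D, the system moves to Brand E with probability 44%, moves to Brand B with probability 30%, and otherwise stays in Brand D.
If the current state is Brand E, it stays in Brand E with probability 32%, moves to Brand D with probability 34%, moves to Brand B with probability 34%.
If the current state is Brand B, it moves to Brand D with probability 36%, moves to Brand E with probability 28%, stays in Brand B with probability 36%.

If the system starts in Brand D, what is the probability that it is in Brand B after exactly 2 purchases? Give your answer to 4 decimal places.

Sum over the intermediate state after 1 purchase:
P = P(Brand D→Brand D)·P(Brand D→Brand B) + P(Brand D→Brand E)·P(Brand E→Brand B) + P(Brand D→Brand B)·P(Brand B→Brand B)
  = 0.26×0.3 + 0.44×0.34 + 0.3×0.36
  = 0.0780 + 0.1496 + 0.1080 = 0.3356

0.3356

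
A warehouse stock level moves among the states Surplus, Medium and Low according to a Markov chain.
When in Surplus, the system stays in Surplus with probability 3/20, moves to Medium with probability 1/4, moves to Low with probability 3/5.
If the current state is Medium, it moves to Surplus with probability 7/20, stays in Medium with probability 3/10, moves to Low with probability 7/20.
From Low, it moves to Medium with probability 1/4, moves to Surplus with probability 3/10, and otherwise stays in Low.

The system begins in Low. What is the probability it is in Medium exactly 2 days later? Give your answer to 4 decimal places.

Sum over the intermediate state after 1 day:
P = P(Low→Surplus)·P(Surplus→Medium) + P(Low→Medium)·P(Medium→Medium) + P(Low→Low)·P(Low→Medium)
  = 0.3×0.25 + 0.25×0.3 + 0.45×0.25
  = 0.0750 + 0.0750 + 0.1125 = 0.2625

0.2625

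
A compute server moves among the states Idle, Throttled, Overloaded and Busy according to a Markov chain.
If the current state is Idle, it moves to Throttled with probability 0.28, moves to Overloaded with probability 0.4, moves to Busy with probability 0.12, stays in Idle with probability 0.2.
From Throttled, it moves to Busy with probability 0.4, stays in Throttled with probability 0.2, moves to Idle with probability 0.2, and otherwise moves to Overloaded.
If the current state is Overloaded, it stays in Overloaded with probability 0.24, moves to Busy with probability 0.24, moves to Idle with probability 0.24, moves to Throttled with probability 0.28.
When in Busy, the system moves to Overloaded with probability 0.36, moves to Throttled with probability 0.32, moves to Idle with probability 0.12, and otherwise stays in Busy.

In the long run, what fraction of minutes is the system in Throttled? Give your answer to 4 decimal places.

Let the stationary distribution be π with π = πP and π_1 + π_2 + π_3 + π_4 = 1.
π_1 = 0.2·π_1 + 0.2·π_2 + 0.24·π_3 + 0.12·π_4
π_2 = 0.28·π_1 + 0.2·π_2 + 0.28·π_3 + 0.32·π_4
π_3 = 0.4·π_1 + 0.2·π_2 + 0.24·π_3 + 0.36·π_4
Solving with the normalization constraint gives π = (0.1916, 0.2685, 0.2899, 0.2500).
So the stationary probability of Throttled is 0.2685.

0.2685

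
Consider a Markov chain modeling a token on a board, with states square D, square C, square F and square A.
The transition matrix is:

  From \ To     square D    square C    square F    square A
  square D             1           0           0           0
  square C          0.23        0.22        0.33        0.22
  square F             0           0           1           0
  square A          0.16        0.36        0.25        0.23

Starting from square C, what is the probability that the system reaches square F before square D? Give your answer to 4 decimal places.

0.5928

Let h(s) be the probability of absorption at square F starting from transient state s. Then h(square F) = 1 and h(square D) = 0. By first-step analysis:
h(square C) = 0.23·0 + 0.22·h(square C) + 0.33·1 + 0.22·h(square A)
h(square A) = 0.16·0 + 0.36·h(square C) + 0.25·1 + 0.23·h(square A)
Solving: h(square C) = 0.5928, h(square A) = 0.6018.
Starting from square C, the probability is 0.5928.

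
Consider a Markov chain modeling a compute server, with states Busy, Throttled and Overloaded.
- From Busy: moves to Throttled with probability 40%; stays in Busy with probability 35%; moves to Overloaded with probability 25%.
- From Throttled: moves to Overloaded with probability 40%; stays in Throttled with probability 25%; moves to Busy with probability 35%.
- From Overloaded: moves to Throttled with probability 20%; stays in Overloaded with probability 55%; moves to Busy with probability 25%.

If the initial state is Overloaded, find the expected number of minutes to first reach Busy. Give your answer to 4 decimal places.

3.6893

Let t(s) be the expected number of minutes to first reach Busy from state s, with t(Busy) = 0. Conditioning on the first minute:
t(Throttled) = 1 + 0.25·t(Throttled) + 0.4·t(Overloaded)
t(Overloaded) = 1 + 0.2·t(Throttled) + 0.55·t(Overloaded)
Solving: t(Throttled) = 3.3010, t(Overloaded) = 3.6893.
Expected minutes from Overloaded to Busy: 3.6893.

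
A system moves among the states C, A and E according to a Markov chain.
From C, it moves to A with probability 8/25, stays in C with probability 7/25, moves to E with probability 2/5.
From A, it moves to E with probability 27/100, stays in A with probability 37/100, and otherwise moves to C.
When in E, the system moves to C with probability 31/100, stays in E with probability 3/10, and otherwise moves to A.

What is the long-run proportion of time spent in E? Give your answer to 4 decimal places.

0.3210

Let the stationary distribution be π with π = πP and π_1 + π_2 + π_3 = 1.
π_1 = 0.28·π_1 + 0.36·π_2 + 0.31·π_3
π_2 = 0.32·π_1 + 0.37·π_2 + 0.39·π_3
Solving with the normalization constraint gives π = (0.3185, 0.3605, 0.3210).
So the stationary probability of E is 0.3210.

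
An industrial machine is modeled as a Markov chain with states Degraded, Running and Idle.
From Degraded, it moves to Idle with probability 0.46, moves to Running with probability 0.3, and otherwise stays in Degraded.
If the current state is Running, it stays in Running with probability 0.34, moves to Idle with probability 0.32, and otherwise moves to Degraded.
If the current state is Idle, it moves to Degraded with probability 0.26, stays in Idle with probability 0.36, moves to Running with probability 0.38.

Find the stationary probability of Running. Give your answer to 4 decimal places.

Let the stationary distribution be π with π = πP and π_1 + π_2 + π_3 = 1.
π_1 = 0.24·π_1 + 0.34·π_2 + 0.26·π_3
π_2 = 0.3·π_1 + 0.34·π_2 + 0.38·π_3
Solving with the normalization constraint gives π = (0.2819, 0.3437, 0.3744).
So the stationary probability of Running is 0.3437.

0.3437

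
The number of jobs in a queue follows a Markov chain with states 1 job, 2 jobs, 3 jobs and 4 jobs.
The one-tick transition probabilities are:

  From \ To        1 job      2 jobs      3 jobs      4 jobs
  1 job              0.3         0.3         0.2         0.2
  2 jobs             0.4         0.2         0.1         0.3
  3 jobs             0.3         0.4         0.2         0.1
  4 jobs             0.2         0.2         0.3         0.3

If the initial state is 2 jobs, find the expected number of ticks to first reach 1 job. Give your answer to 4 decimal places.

Let t(s) be the expected number of ticks to first reach 1 job from state s, with t(1 job) = 0. Conditioning on the first tick:
t(2 jobs) = 1 + 0.2·t(2 jobs) + 0.1·t(3 jobs) + 0.3·t(4 jobs)
t(3 jobs) = 1 + 0.4·t(2 jobs) + 0.2·t(3 jobs) + 0.1·t(4 jobs)
t(4 jobs) = 1 + 0.2·t(2 jobs) + 0.3·t(3 jobs) + 0.3·t(4 jobs)
Solving: t(2 jobs) = 3.0323, t(3 jobs) = 3.2258, t(4 jobs) = 3.6774.
Expected ticks from 2 jobs to 1 job: 3.0323.

3.0323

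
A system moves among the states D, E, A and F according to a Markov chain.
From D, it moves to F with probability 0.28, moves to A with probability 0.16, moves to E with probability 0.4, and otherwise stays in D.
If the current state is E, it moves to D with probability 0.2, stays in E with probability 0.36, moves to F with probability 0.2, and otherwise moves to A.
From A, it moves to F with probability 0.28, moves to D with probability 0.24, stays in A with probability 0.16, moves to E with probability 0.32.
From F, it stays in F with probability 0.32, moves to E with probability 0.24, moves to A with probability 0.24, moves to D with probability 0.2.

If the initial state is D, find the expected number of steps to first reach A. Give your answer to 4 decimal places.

Let t(s) be the expected number of steps to first reach A from state s, with t(A) = 0. Conditioning on the first step:
t(D) = 1 + 0.16·t(D) + 0.4·t(E) + 0.28·t(F)
t(E) = 1 + 0.2·t(D) + 0.36·t(E) + 0.2·t(F)
t(F) = 1 + 0.2·t(D) + 0.24·t(E) + 0.32·t(F)
Solving: t(D) = 4.7945, t(E) = 4.4521, t(F) = 4.4521.
Expected steps from D to A: 4.7945.

4.7945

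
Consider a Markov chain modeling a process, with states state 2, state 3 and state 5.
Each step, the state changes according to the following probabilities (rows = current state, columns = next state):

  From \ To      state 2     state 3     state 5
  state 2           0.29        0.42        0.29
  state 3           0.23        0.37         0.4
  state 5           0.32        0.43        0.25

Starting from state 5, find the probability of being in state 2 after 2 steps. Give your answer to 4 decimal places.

0.2717

Sum over the intermediate state after 1 step:
P = P(state 5→state 2)·P(state 2→state 2) + P(state 5→state 3)·P(state 3→state 2) + P(state 5→state 5)·P(state 5→state 2)
  = 0.32×0.29 + 0.43×0.23 + 0.25×0.32
  = 0.0928 + 0.0989 + 0.0800 = 0.2717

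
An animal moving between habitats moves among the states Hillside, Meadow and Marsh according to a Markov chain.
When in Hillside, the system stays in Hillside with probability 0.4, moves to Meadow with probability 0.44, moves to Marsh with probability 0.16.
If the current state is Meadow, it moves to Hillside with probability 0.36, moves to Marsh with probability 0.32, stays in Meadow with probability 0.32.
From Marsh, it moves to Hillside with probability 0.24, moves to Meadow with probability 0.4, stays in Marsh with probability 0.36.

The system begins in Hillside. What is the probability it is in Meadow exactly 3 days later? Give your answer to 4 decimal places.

0.3838

Propagate the distribution vector 3 days from Hillside.
After 0 days: (1.0000, 0.0000, 0.0000)
After 1 day: (0.4000, 0.4400, 0.1600)
After 2 days: (0.3568, 0.3808, 0.2624)
After 3 days: (0.3428, 0.3838, 0.2734)
P(in Meadow after 3 days) = 0.3838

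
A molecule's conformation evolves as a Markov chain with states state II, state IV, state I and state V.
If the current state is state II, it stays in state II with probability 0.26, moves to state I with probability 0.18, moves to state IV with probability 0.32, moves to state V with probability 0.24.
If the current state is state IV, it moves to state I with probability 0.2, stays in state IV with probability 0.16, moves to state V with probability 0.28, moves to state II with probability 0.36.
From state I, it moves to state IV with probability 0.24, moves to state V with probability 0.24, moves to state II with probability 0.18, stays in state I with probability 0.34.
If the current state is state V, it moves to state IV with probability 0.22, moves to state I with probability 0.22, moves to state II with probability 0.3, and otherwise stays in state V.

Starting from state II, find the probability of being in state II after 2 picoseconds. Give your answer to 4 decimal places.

0.2872

Propagate the distribution vector 2 picoseconds from state II.
After 0 picoseconds: (1.0000, 0.0000, 0.0000, 0.0000)
After 1 picosecond: (0.2600, 0.3200, 0.1800, 0.2400)
After 2 picoseconds: (0.2872, 0.2304, 0.2248, 0.2576)
P(in state II after 2 picoseconds) = 0.2872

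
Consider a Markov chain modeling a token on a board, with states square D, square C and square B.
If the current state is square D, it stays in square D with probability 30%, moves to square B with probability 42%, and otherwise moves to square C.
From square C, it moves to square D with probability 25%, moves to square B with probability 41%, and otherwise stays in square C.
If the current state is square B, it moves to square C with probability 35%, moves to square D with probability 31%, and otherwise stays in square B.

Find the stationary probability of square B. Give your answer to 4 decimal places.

0.3859

Let the stationary distribution be π with π = πP and π_1 + π_2 + π_3 = 1.
π_1 = 0.3·π_1 + 0.25·π_2 + 0.31·π_3
π_2 = 0.28·π_1 + 0.34·π_2 + 0.35·π_3
Solving with the normalization constraint gives π = (0.2875, 0.3266, 0.3859).
So the stationary probability of square B is 0.3859.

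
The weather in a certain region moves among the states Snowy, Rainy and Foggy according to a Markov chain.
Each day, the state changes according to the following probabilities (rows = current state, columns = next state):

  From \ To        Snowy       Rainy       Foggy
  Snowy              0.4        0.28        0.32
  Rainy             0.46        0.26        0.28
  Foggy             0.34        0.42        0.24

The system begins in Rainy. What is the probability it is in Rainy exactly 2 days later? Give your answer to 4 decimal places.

Sum over the intermediate state after 1 day:
P = P(Rainy→Snowy)·P(Snowy→Rainy) + P(Rainy→Rainy)·P(Rainy→Rainy) + P(Rainy→Foggy)·P(Foggy→Rainy)
  = 0.46×0.28 + 0.26×0.26 + 0.28×0.42
  = 0.1288 + 0.0676 + 0.1176 = 0.3140

0.3140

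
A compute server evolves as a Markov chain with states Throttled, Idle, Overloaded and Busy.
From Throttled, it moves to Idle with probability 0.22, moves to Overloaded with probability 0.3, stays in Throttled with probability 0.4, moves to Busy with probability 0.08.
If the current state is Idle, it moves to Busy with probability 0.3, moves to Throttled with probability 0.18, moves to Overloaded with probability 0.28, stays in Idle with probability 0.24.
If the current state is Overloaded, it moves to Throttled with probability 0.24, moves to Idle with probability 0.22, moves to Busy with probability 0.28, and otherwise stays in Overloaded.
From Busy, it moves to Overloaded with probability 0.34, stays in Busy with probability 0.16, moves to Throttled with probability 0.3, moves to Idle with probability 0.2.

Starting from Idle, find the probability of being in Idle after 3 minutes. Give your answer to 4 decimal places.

Propagate the distribution vector 3 minutes from Idle.
After 0 minutes: (0.0000, 1.0000, 0.0000, 0.0000)
After 1 minute: (0.1800, 0.2400, 0.2800, 0.3000)
After 2 minutes: (0.2724, 0.2188, 0.2960, 0.2128)
After 3 minutes: (0.2832, 0.2201, 0.2923, 0.2044)
P(in Idle after 3 minutes) = 0.2201

0.2201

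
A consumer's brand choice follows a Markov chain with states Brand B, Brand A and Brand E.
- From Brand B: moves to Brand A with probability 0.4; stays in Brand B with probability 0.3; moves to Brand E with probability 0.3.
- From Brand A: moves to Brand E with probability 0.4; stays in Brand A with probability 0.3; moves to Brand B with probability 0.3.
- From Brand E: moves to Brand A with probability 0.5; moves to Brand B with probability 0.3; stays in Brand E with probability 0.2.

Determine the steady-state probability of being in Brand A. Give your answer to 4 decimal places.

0.3917

Let the stationary distribution be π with π = πP and π_1 + π_2 + π_3 = 1.
π_1 = 0.3·π_1 + 0.3·π_2 + 0.3·π_3
π_2 = 0.4·π_1 + 0.3·π_2 + 0.5·π_3
Solving with the normalization constraint gives π = (0.3000, 0.3917, 0.3083).
So the stationary probability of Brand A is 0.3917.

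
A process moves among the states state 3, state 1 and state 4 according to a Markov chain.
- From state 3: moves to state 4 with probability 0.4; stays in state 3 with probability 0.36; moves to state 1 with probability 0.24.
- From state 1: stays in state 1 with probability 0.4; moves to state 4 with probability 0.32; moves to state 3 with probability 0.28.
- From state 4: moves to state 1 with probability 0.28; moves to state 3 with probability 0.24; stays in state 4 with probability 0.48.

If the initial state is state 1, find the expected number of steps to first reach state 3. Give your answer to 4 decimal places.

3.7770

Let t(s) be the expected number of steps to first reach state 3 from state s, with t(state 3) = 0. Conditioning on the first step:
t(state 1) = 1 + 0.4·t(state 1) + 0.32·t(state 4)
t(state 4) = 1 + 0.28·t(state 1) + 0.48·t(state 4)
Solving: t(state 1) = 3.7770, t(state 4) = 3.9568.
Expected steps from state 1 to state 3: 3.7770.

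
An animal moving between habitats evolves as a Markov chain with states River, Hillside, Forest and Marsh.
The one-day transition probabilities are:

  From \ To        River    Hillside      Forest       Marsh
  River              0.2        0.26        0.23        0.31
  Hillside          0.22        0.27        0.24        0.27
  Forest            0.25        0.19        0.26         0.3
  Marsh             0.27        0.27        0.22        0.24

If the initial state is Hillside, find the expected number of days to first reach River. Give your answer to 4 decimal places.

Let t(s) be the expected number of days to first reach River from state s, with t(River) = 0. Conditioning on the first day:
t(Hillside) = 1 + 0.27·t(Hillside) + 0.24·t(Forest) + 0.27·t(Marsh)
t(Forest) = 1 + 0.19·t(Hillside) + 0.26·t(Forest) + 0.3·t(Marsh)
t(Marsh) = 1 + 0.27·t(Hillside) + 0.22·t(Forest) + 0.24·t(Marsh)
Solving: t(Hillside) = 4.1556, t(Forest) = 4.0223, t(Marsh) = 3.9565.
Expected days from Hillside to River: 4.1556.

4.1556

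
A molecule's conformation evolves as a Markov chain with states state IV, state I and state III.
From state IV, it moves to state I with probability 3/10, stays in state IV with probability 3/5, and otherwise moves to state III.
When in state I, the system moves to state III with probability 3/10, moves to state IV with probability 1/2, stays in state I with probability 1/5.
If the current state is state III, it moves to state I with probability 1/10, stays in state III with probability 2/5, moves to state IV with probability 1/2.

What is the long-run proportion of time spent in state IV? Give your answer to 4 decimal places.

0.5556

Let the stationary distribution be π with π = πP and π_1 + π_2 + π_3 = 1.
π_1 = 0.6·π_1 + 0.5·π_2 + 0.5·π_3
π_2 = 0.3·π_1 + 0.2·π_2 + 0.1·π_3
Solving with the normalization constraint gives π = (0.5556, 0.2346, 0.2099).
So the stationary probability of state IV is 0.5556.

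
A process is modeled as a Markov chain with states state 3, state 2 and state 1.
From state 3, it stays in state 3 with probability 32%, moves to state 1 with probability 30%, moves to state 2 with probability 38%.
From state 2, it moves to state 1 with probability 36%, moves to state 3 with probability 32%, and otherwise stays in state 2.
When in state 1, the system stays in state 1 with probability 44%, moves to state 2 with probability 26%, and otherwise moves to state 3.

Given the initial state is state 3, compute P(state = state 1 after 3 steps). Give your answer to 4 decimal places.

Propagate the distribution vector 3 steps from state 3.
After 0 steps: (1.0000, 0.0000, 0.0000)
After 1 step: (0.3200, 0.3800, 0.3000)
After 2 steps: (0.3140, 0.3212, 0.3648)
After 3 steps: (0.3127, 0.3170, 0.3703)
P(in state 1 after 3 steps) = 0.3703

0.3703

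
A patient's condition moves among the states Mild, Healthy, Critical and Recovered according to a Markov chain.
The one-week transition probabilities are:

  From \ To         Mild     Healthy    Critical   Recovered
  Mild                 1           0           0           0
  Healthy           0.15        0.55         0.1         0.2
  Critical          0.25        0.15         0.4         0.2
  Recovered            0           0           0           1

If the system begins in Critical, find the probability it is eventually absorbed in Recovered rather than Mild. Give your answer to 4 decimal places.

0.4706

Let h(s) be the probability of absorption at Recovered starting from transient state s. Then h(Recovered) = 1 and h(Mild) = 0. By first-step analysis:
h(Healthy) = 0.15·0 + 0.55·h(Healthy) + 0.1·h(Critical) + 0.2·1
h(Critical) = 0.25·0 + 0.15·h(Healthy) + 0.4·h(Critical) + 0.2·1
Solving: h(Healthy) = 0.5490, h(Critical) = 0.4706.
Starting from Critical, the probability is 0.4706.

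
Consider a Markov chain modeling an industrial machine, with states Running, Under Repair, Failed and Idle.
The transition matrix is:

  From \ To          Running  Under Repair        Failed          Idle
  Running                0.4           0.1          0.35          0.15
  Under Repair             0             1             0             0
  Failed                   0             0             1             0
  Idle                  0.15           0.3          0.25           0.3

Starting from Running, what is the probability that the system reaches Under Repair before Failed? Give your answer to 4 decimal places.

Let h(s) be the probability of absorption at Under Repair starting from transient state s. Then h(Under Repair) = 1 and h(Failed) = 0. By first-step analysis:
h(Running) = 0.4·h(Running) + 0.1·1 + 0.35·0 + 0.15·h(Idle)
h(Idle) = 0.15·h(Running) + 0.3·1 + 0.25·0 + 0.3·h(Idle)
Solving: h(Running) = 0.2893, h(Idle) = 0.4906.
Starting from Running, the probability is 0.2893.

0.2893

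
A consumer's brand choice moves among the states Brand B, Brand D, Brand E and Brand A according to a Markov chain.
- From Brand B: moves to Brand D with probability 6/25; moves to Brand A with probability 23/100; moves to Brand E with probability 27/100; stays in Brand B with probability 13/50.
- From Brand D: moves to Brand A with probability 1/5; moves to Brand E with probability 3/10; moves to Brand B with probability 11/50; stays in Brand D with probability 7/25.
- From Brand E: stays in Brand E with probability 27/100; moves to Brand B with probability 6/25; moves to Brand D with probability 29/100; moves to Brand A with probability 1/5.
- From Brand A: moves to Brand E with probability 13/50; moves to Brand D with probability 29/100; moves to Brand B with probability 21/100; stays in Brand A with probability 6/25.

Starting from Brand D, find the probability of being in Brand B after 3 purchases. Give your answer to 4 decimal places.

0.2327

Propagate the distribution vector 3 purchases from Brand D.
After 0 purchases: (0.0000, 1.0000, 0.0000, 0.0000)
After 1 purchase: (0.2200, 0.2800, 0.3000, 0.2000)
After 2 purchases: (0.2328, 0.2762, 0.2764, 0.2146)
After 3 purchases: (0.2327, 0.2756, 0.2761, 0.2156)
P(in Brand B after 3 purchases) = 0.2327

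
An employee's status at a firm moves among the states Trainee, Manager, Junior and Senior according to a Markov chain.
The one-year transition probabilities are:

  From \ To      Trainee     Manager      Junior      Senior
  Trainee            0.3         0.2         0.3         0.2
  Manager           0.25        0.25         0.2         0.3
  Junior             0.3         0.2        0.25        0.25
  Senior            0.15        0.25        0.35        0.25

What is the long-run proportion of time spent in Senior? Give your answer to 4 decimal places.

Let the stationary distribution be π with π = πP and π_1 + π_2 + π_3 + π_4 = 1.
π_1 = 0.3·π_1 + 0.25·π_2 + 0.3·π_3 + 0.15·π_4
π_2 = 0.2·π_1 + 0.25·π_2 + 0.2·π_3 + 0.25·π_4
π_3 = 0.3·π_1 + 0.2·π_2 + 0.25·π_3 + 0.35·π_4
Solving with the normalization constraint gives π = (0.2515, 0.2236, 0.2763, 0.2486).
So the stationary probability of Senior is 0.2486.

0.2486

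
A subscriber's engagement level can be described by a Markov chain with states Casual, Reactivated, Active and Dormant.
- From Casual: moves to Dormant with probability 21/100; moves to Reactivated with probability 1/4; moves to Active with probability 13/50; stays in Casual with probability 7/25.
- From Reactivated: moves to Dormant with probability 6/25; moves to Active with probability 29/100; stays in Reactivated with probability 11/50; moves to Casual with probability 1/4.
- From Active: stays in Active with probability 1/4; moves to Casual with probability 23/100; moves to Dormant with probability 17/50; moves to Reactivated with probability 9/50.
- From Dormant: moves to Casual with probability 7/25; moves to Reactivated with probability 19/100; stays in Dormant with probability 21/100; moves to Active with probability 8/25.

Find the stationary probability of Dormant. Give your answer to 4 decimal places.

Let the stationary distribution be π with π = πP and π_1 + π_2 + π_3 + π_4 = 1.
π_1 = 0.28·π_1 + 0.25·π_2 + 0.23·π_3 + 0.28·π_4
π_2 = 0.25·π_1 + 0.22·π_2 + 0.18·π_3 + 0.19·π_4
π_3 = 0.26·π_1 + 0.29·π_2 + 0.25·π_3 + 0.32·π_4
Solving with the normalization constraint gives π = (0.2598, 0.2091, 0.2786, 0.2525).
So the stationary probability of Dormant is 0.2525.

0.2525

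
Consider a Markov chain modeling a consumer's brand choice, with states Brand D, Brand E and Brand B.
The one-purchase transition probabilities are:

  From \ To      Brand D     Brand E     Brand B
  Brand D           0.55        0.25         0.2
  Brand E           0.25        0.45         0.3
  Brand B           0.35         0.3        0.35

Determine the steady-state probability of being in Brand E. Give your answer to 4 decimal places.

0.3296

Let the stationary distribution be π with π = πP and π_1 + π_2 + π_3 = 1.
π_1 = 0.55·π_1 + 0.25·π_2 + 0.35·π_3
π_2 = 0.25·π_1 + 0.45·π_2 + 0.3·π_3
Solving with the normalization constraint gives π = (0.3963, 0.3296, 0.2741).
So the stationary probability of Brand E is 0.3296.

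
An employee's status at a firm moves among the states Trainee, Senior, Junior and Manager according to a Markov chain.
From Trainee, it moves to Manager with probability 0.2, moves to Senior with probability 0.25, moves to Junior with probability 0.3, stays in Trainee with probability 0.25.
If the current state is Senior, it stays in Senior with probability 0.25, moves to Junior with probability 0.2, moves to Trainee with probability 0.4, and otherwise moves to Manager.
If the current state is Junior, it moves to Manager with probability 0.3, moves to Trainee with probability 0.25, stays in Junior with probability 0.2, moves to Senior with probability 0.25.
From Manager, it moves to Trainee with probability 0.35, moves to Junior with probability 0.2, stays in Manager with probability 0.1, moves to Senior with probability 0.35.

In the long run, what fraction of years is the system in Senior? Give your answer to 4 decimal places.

0.2691

Let the stationary distribution be π with π = πP and π_1 + π_2 + π_3 + π_4 = 1.
π_1 = 0.25·π_1 + 0.4·π_2 + 0.25·π_3 + 0.35·π_4
π_2 = 0.25·π_1 + 0.25·π_2 + 0.25·π_3 + 0.35·π_4
π_3 = 0.3·π_1 + 0.2·π_2 + 0.2·π_3 + 0.2·π_4
Solving with the normalization constraint gives π = (0.3094, 0.2691, 0.2309, 0.1906).
So the stationary probability of Senior is 0.2691.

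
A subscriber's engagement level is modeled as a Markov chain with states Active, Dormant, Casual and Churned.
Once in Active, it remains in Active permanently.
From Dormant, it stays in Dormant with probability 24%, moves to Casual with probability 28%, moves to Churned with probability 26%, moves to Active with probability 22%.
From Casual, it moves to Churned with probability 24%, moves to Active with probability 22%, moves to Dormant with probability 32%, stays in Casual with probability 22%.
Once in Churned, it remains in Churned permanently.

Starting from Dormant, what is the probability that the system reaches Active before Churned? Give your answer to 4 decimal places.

Let h(s) be the probability of absorption at Active starting from transient state s. Then h(Active) = 1 and h(Churned) = 0. By first-step analysis:
h(Dormant) = 0.22·1 + 0.24·h(Dormant) + 0.28·h(Casual) + 0.26·0
h(Casual) = 0.22·1 + 0.32·h(Dormant) + 0.22·h(Casual) + 0.24·0
Solving: h(Dormant) = 0.4634, h(Casual) = 0.4722.
Starting from Dormant, the probability is 0.4634.

0.4634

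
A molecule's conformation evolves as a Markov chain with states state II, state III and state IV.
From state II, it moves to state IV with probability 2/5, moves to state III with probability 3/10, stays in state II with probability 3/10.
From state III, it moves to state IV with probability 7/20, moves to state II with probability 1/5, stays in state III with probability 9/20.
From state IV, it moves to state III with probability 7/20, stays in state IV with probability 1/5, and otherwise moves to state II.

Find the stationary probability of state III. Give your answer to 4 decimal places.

0.3716

Let the stationary distribution be π with π = πP and π_1 + π_2 + π_3 = 1.
π_1 = 0.3·π_1 + 0.2·π_2 + 0.45·π_3
π_2 = 0.3·π_1 + 0.45·π_2 + 0.35·π_3
Solving with the normalization constraint gives π = (0.3105, 0.3716, 0.3178).
So the stationary probability of state III is 0.3716.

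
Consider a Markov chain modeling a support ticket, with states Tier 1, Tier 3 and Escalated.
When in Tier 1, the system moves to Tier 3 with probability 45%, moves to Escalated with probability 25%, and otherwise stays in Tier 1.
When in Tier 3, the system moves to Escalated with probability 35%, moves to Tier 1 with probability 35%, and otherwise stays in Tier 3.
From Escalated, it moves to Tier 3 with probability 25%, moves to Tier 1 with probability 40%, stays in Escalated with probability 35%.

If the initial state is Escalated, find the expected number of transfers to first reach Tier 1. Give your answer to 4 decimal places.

Let t(s) be the expected number of transfers to first reach Tier 1 from state s, with t(Tier 1) = 0. Conditioning on the first transfer:
t(Tier 3) = 1 + 0.3·t(Tier 3) + 0.35·t(Escalated)
t(Escalated) = 1 + 0.25·t(Tier 3) + 0.35·t(Escalated)
Solving: t(Tier 3) = 2.7211, t(Escalated) = 2.5850.
Expected transfers from Escalated to Tier 1: 2.5850.

2.5850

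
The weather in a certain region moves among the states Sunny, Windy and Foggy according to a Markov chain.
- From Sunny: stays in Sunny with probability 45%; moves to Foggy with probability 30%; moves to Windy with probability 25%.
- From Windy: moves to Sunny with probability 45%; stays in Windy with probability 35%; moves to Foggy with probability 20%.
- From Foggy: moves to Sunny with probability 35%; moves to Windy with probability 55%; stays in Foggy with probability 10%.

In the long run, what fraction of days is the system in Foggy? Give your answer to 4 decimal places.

0.2207

Let the stationary distribution be π with π = πP and π_1 + π_2 + π_3 = 1.
π_1 = 0.45·π_1 + 0.45·π_2 + 0.35·π_3
π_2 = 0.25·π_1 + 0.35·π_2 + 0.55·π_3
Solving with the normalization constraint gives π = (0.4279, 0.3514, 0.2207).
So the stationary probability of Foggy is 0.2207.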